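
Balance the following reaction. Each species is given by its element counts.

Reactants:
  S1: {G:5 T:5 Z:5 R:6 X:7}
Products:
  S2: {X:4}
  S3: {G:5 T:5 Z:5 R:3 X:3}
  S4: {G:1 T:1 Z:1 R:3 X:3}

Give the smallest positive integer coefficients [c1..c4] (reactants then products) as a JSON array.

Coefficients: [4, 1, 3, 5]

G: 4·5 = 20 | 1·0+3·5+5·1 = 20
T: 4·5 = 20 | 1·0+3·5+5·1 = 20
Z: 4·5 = 20 | 1·0+3·5+5·1 = 20
R: 4·6 = 24 | 1·0+3·3+5·3 = 24
X: 4·7 = 28 | 1·4+3·3+5·3 = 28
gcd(4,1,3,5) = 1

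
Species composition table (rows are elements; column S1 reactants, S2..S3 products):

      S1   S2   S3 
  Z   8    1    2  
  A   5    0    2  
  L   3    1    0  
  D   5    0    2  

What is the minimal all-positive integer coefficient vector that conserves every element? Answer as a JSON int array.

Z: 2·8 = 16 | 6·1+5·2 = 16
A: 2·5 = 10 | 6·0+5·2 = 10
L: 2·3 = 6 | 6·1+5·0 = 6
D: 2·5 = 10 | 6·0+5·2 = 10
gcd(2,6,5) = 1

Coefficients: [2, 6, 5]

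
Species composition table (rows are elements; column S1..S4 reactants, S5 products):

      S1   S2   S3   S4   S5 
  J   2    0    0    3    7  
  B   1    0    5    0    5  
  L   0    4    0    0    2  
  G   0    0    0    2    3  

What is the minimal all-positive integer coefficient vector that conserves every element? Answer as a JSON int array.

J: 5·2+2·0+3·0+6·3 = 28 | 4·7 = 28
B: 5·1+2·0+3·5+6·0 = 20 | 4·5 = 20
L: 5·0+2·4+3·0+6·0 = 8 | 4·2 = 8
G: 5·0+2·0+3·0+6·2 = 12 | 4·3 = 12
gcd(5,2,3,6,4) = 1

Coefficients: [5, 2, 3, 6, 4]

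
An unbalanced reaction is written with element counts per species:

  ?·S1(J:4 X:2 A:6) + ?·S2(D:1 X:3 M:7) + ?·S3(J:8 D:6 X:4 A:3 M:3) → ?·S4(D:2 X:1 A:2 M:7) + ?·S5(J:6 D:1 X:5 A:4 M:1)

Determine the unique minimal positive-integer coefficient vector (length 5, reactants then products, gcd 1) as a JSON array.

J: 5·4+6·0+2·8 = 36 | 6·0+6·6 = 36
D: 5·0+6·1+2·6 = 18 | 6·2+6·1 = 18
X: 5·2+6·3+2·4 = 36 | 6·1+6·5 = 36
A: 5·6+6·0+2·3 = 36 | 6·2+6·4 = 36
M: 5·0+6·7+2·3 = 48 | 6·7+6·1 = 48
gcd(5,6,2,6,6) = 1

Coefficients: [5, 6, 2, 6, 6]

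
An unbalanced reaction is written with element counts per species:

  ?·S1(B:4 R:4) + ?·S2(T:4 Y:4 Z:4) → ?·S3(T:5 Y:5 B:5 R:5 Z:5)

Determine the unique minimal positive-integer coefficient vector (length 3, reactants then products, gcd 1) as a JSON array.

Coefficients: [5, 5, 4]

T: 5·0+5·4 = 20 | 4·5 = 20
Y: 5·0+5·4 = 20 | 4·5 = 20
B: 5·4+5·0 = 20 | 4·5 = 20
R: 5·4+5·0 = 20 | 4·5 = 20
Z: 5·0+5·4 = 20 | 4·5 = 20
gcd(5,5,4) = 1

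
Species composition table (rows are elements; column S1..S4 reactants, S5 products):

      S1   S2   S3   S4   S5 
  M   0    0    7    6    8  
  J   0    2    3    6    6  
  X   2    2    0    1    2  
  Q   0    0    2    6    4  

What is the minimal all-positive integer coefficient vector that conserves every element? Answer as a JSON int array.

Coefficients: [1, 3, 4, 2, 5]

M: 1·0+3·0+4·7+2·6 = 40 | 5·8 = 40
J: 1·0+3·2+4·3+2·6 = 30 | 5·6 = 30
X: 1·2+3·2+4·0+2·1 = 10 | 5·2 = 10
Q: 1·0+3·0+4·2+2·6 = 20 | 5·4 = 20
gcd(1,3,4,2,5) = 1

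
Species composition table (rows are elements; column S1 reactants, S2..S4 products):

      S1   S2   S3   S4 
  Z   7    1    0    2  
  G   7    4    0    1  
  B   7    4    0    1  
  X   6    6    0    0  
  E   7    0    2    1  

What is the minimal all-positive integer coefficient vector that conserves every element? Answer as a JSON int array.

Coefficients: [1, 1, 2, 3]

Z: 1·7 = 7 | 1·1+2·0+3·2 = 7
G: 1·7 = 7 | 1·4+2·0+3·1 = 7
B: 1·7 = 7 | 1·4+2·0+3·1 = 7
X: 1·6 = 6 | 1·6+2·0+3·0 = 6
E: 1·7 = 7 | 1·0+2·2+3·1 = 7
gcd(1,1,2,3) = 1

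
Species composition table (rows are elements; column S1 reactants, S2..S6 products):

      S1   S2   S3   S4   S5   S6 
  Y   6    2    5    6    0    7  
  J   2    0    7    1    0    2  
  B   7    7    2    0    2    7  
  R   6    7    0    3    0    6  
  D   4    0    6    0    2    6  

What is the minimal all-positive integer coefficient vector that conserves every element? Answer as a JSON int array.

Y: 6·6 = 36 | 3·2+1·5+3·6+6·0+1·7 = 36
J: 6·2 = 12 | 3·0+1·7+3·1+6·0+1·2 = 12
B: 6·7 = 42 | 3·7+1·2+3·0+6·2+1·7 = 42
R: 6·6 = 36 | 3·7+1·0+3·3+6·0+1·6 = 36
D: 6·4 = 24 | 3·0+1·6+3·0+6·2+1·6 = 24
gcd(6,3,1,3,6,1) = 1

Coefficients: [6, 3, 1, 3, 6, 1]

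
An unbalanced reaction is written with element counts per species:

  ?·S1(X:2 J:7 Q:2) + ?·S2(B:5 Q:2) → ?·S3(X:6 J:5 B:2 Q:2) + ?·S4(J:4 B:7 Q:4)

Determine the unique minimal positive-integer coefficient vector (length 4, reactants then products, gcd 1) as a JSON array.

X: 3·2+6·0 = 6 | 1·6+4·0 = 6
J: 3·7+6·0 = 21 | 1·5+4·4 = 21
B: 3·0+6·5 = 30 | 1·2+4·7 = 30
Q: 3·2+6·2 = 18 | 1·2+4·4 = 18
gcd(3,6,1,4) = 1

Coefficients: [3, 6, 1, 4]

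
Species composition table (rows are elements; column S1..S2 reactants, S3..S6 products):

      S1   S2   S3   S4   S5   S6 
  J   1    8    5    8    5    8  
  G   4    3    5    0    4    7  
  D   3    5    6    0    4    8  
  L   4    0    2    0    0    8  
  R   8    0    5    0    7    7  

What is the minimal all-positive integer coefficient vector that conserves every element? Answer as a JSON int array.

J: 6·1+6·8 = 54 | 4·5+1·8+2·5+2·8 = 54
G: 6·4+6·3 = 42 | 4·5+1·0+2·4+2·7 = 42
D: 6·3+6·5 = 48 | 4·6+1·0+2·4+2·8 = 48
L: 6·4+6·0 = 24 | 4·2+1·0+2·0+2·8 = 24
R: 6·8+6·0 = 48 | 4·5+1·0+2·7+2·7 = 48
gcd(6,6,4,1,2,2) = 1

Coefficients: [6, 6, 4, 1, 2, 2]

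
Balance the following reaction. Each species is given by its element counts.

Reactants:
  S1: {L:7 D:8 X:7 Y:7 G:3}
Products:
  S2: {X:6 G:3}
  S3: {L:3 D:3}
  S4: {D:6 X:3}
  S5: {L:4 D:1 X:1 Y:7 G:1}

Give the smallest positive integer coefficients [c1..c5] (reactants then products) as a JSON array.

L: 3·7 = 21 | 2·0+3·3+2·0+3·4 = 21
D: 3·8 = 24 | 2·0+3·3+2·6+3·1 = 24
X: 3·7 = 21 | 2·6+3·0+2·3+3·1 = 21
Y: 3·7 = 21 | 2·0+3·0+2·0+3·7 = 21
G: 3·3 = 9 | 2·3+3·0+2·0+3·1 = 9
gcd(3,2,3,2,3) = 1

Coefficients: [3, 2, 3, 2, 3]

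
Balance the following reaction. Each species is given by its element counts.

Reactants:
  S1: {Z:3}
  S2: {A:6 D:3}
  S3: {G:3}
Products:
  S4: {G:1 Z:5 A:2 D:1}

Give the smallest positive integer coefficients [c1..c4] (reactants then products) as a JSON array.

Coefficients: [5, 1, 1, 3]

G: 5·0+1·0+1·3 = 3 | 3·1 = 3
Z: 5·3+1·0+1·0 = 15 | 3·5 = 15
A: 5·0+1·6+1·0 = 6 | 3·2 = 6
D: 5·0+1·3+1·0 = 3 | 3·1 = 3
gcd(5,1,1,3) = 1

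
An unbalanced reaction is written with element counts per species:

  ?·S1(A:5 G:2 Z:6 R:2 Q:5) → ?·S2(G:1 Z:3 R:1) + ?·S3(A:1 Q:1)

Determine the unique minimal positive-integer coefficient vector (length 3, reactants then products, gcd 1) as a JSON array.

Coefficients: [1, 2, 5]

A: 1·5 = 5 | 2·0+5·1 = 5
G: 1·2 = 2 | 2·1+5·0 = 2
Z: 1·6 = 6 | 2·3+5·0 = 6
R: 1·2 = 2 | 2·1+5·0 = 2
Q: 1·5 = 5 | 2·0+5·1 = 5
gcd(1,2,5) = 1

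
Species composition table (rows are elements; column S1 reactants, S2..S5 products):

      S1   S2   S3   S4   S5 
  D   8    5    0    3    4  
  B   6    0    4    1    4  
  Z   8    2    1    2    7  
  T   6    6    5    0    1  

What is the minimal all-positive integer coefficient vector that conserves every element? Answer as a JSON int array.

Coefficients: [5, 2, 3, 6, 3]

D: 5·8 = 40 | 2·5+3·0+6·3+3·4 = 40
B: 5·6 = 30 | 2·0+3·4+6·1+3·4 = 30
Z: 5·8 = 40 | 2·2+3·1+6·2+3·7 = 40
T: 5·6 = 30 | 2·6+3·5+6·0+3·1 = 30
gcd(5,2,3,6,3) = 1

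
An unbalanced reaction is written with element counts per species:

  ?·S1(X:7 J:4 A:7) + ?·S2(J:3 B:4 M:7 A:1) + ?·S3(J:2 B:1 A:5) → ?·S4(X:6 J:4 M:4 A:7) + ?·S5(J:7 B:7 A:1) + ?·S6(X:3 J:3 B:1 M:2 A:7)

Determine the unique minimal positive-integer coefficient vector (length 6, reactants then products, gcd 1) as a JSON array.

Coefficients: [3, 2, 4, 1, 1, 5]

X: 3·7+2·0+4·0 = 21 | 1·6+1·0+5·3 = 21
J: 3·4+2·3+4·2 = 26 | 1·4+1·7+5·3 = 26
B: 3·0+2·4+4·1 = 12 | 1·0+1·7+5·1 = 12
M: 3·0+2·7+4·0 = 14 | 1·4+1·0+5·2 = 14
A: 3·7+2·1+4·5 = 43 | 1·7+1·1+5·7 = 43
gcd(3,2,4,1,1,5) = 1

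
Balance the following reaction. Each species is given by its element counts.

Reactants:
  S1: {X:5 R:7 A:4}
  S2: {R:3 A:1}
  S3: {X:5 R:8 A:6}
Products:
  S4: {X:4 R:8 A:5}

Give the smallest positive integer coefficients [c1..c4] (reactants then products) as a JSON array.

Coefficients: [1, 3, 3, 5]

X: 1·5+3·0+3·5 = 20 | 5·4 = 20
R: 1·7+3·3+3·8 = 40 | 5·8 = 40
A: 1·4+3·1+3·6 = 25 | 5·5 = 25
gcd(1,3,3,5) = 1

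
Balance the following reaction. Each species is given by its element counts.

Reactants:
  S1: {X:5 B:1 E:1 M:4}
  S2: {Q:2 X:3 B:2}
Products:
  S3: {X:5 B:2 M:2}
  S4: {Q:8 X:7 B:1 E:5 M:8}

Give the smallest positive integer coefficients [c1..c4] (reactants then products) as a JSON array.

Coefficients: [5, 4, 6, 1]

Q: 5·0+4·2 = 8 | 6·0+1·8 = 8
X: 5·5+4·3 = 37 | 6·5+1·7 = 37
B: 5·1+4·2 = 13 | 6·2+1·1 = 13
E: 5·1+4·0 = 5 | 6·0+1·5 = 5
M: 5·4+4·0 = 20 | 6·2+1·8 = 20
gcd(5,4,6,1) = 1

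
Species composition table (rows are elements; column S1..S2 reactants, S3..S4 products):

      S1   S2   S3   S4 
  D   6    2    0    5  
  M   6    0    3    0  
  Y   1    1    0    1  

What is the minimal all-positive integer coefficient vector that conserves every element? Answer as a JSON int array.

Coefficients: [3, 1, 6, 4]

D: 3·6+1·2 = 20 | 6·0+4·5 = 20
M: 3·6+1·0 = 18 | 6·3+4·0 = 18
Y: 3·1+1·1 = 4 | 6·0+4·1 = 4
gcd(3,1,6,4) = 1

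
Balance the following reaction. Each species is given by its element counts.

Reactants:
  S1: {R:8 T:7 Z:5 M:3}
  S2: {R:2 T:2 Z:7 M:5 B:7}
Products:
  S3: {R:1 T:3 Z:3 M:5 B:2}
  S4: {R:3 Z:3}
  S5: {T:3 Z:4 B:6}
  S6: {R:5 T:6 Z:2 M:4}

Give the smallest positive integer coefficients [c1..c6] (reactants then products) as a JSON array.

R: 5·8+2·2 = 44 | 1·1+6·3+2·0+5·5 = 44
T: 5·7+2·2 = 39 | 1·3+6·0+2·3+5·6 = 39
Z: 5·5+2·7 = 39 | 1·3+6·3+2·4+5·2 = 39
M: 5·3+2·5 = 25 | 1·5+6·0+2·0+5·4 = 25
B: 5·0+2·7 = 14 | 1·2+6·0+2·6+5·0 = 14
gcd(5,2,1,6,2,5) = 1

Coefficients: [5, 2, 1, 6, 2, 5]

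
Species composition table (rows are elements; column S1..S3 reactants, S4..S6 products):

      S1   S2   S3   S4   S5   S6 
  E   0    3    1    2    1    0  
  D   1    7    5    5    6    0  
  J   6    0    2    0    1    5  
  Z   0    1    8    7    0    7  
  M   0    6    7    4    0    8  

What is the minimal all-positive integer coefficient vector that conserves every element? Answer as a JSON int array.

Coefficients: [3, 1, 6, 2, 5, 5]

E: 3·0+1·3+6·1 = 9 | 2·2+5·1+5·0 = 9
D: 3·1+1·7+6·5 = 40 | 2·5+5·6+5·0 = 40
J: 3·6+1·0+6·2 = 30 | 2·0+5·1+5·5 = 30
Z: 3·0+1·1+6·8 = 49 | 2·7+5·0+5·7 = 49
M: 3·0+1·6+6·7 = 48 | 2·4+5·0+5·8 = 48
gcd(3,1,6,2,5,5) = 1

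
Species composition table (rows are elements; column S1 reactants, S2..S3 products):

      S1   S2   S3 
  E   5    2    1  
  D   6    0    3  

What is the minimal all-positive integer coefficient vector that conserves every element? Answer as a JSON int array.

Coefficients: [2, 3, 4]

E: 2·5 = 10 | 3·2+4·1 = 10
D: 2·6 = 12 | 3·0+4·3 = 12
gcd(2,3,4) = 1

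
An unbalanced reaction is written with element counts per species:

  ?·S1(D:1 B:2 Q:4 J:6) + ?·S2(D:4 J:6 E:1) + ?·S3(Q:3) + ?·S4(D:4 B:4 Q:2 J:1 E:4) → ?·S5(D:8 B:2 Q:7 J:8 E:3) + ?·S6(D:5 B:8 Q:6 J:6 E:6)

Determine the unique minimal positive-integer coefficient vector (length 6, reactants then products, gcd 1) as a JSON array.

Coefficients: [3, 3, 5, 6, 3, 3]

D: 3·1+3·4+5·0+6·4 = 39 | 3·8+3·5 = 39
B: 3·2+3·0+5·0+6·4 = 30 | 3·2+3·8 = 30
Q: 3·4+3·0+5·3+6·2 = 39 | 3·7+3·6 = 39
J: 3·6+3·6+5·0+6·1 = 42 | 3·8+3·6 = 42
E: 3·0+3·1+5·0+6·4 = 27 | 3·3+3·6 = 27
gcd(3,3,5,6,3,3) = 1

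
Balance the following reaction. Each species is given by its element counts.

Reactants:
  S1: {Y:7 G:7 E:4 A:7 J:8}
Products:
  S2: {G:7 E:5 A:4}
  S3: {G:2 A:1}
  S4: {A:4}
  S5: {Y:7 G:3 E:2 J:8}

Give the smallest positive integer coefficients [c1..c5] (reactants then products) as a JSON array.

Coefficients: [5, 2, 3, 6, 5]

Y: 5·7 = 35 | 2·0+3·0+6·0+5·7 = 35
G: 5·7 = 35 | 2·7+3·2+6·0+5·3 = 35
E: 5·4 = 20 | 2·5+3·0+6·0+5·2 = 20
A: 5·7 = 35 | 2·4+3·1+6·4+5·0 = 35
J: 5·8 = 40 | 2·0+3·0+6·0+5·8 = 40
gcd(5,2,3,6,5) = 1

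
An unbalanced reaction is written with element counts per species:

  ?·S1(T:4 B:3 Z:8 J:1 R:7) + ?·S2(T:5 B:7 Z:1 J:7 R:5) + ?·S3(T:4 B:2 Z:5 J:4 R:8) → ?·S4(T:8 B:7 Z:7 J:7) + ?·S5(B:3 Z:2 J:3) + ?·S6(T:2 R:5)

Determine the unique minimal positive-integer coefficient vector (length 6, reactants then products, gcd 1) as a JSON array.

T: 1·4+2·5+1·4 = 18 | 1·8+4·0+5·2 = 18
B: 1·3+2·7+1·2 = 19 | 1·7+4·3+5·0 = 19
Z: 1·8+2·1+1·5 = 15 | 1·7+4·2+5·0 = 15
J: 1·1+2·7+1·4 = 19 | 1·7+4·3+5·0 = 19
R: 1·7+2·5+1·8 = 25 | 1·0+4·0+5·5 = 25
gcd(1,2,1,1,4,5) = 1

Coefficients: [1, 2, 1, 1, 4, 5]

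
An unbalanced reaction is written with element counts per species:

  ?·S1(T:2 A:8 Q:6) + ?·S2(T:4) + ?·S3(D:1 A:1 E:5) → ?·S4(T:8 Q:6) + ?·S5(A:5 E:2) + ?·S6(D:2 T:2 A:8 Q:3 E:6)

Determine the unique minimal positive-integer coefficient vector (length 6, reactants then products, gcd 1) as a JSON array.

D: 4·0+5·0+4·1 = 4 | 3·0+4·0+2·2 = 4
T: 4·2+5·4+4·0 = 28 | 3·8+4·0+2·2 = 28
A: 4·8+5·0+4·1 = 36 | 3·0+4·5+2·8 = 36
Q: 4·6+5·0+4·0 = 24 | 3·6+4·0+2·3 = 24
E: 4·0+5·0+4·5 = 20 | 3·0+4·2+2·6 = 20
gcd(4,5,4,3,4,2) = 1

Coefficients: [4, 5, 4, 3, 4, 2]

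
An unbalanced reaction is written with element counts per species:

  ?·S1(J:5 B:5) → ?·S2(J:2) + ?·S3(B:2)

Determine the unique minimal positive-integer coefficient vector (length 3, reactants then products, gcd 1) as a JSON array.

J: 2·5 = 10 | 5·2+5·0 = 10
B: 2·5 = 10 | 5·0+5·2 = 10
gcd(2,5,5) = 1

Coefficients: [2, 5, 5]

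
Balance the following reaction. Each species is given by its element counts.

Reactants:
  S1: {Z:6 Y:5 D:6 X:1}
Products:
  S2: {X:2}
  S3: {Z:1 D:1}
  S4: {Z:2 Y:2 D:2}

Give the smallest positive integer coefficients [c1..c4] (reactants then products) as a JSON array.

Coefficients: [2, 1, 2, 5]

Z: 2·6 = 12 | 1·0+2·1+5·2 = 12
Y: 2·5 = 10 | 1·0+2·0+5·2 = 10
D: 2·6 = 12 | 1·0+2·1+5·2 = 12
X: 2·1 = 2 | 1·2+2·0+5·0 = 2
gcd(2,1,2,5) = 1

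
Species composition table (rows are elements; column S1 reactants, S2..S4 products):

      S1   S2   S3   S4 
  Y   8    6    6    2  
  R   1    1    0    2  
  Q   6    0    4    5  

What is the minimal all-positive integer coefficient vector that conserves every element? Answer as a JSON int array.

Coefficients: [5, 1, 5, 2]

Y: 5·8 = 40 | 1·6+5·6+2·2 = 40
R: 5·1 = 5 | 1·1+5·0+2·2 = 5
Q: 5·6 = 30 | 1·0+5·4+2·5 = 30
gcd(5,1,5,2) = 1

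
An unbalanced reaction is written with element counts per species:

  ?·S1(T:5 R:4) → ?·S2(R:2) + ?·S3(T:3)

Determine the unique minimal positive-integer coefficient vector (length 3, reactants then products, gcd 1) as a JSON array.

Coefficients: [3, 6, 5]

T: 3·5 = 15 | 6·0+5·3 = 15
R: 3·4 = 12 | 6·2+5·0 = 12
gcd(3,6,5) = 1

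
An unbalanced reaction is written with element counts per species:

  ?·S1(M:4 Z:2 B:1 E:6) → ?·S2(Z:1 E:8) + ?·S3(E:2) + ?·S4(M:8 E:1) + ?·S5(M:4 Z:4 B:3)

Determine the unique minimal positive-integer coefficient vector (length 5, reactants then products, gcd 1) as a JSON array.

Coefficients: [6, 4, 1, 2, 2]

M: 6·4 = 24 | 4·0+1·0+2·8+2·4 = 24
Z: 6·2 = 12 | 4·1+1·0+2·0+2·4 = 12
B: 6·1 = 6 | 4·0+1·0+2·0+2·3 = 6
E: 6·6 = 36 | 4·8+1·2+2·1+2·0 = 36
gcd(6,4,1,2,2) = 1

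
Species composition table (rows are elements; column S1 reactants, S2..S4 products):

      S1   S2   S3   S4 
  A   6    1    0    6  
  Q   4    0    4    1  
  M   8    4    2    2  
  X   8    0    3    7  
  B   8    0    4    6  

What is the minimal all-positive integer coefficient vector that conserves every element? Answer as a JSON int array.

A: 5·6 = 30 | 6·1+4·0+4·6 = 30
Q: 5·4 = 20 | 6·0+4·4+4·1 = 20
M: 5·8 = 40 | 6·4+4·2+4·2 = 40
X: 5·8 = 40 | 6·0+4·3+4·7 = 40
B: 5·8 = 40 | 6·0+4·4+4·6 = 40
gcd(5,6,4,4) = 1

Coefficients: [5, 6, 4, 4]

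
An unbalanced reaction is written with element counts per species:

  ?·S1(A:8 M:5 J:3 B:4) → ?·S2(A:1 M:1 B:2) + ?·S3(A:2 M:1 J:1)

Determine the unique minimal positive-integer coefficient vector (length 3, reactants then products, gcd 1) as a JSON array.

Coefficients: [1, 2, 3]

A: 1·8 = 8 | 2·1+3·2 = 8
M: 1·5 = 5 | 2·1+3·1 = 5
J: 1·3 = 3 | 2·0+3·1 = 3
B: 1·4 = 4 | 2·2+3·0 = 4
gcd(1,2,3) = 1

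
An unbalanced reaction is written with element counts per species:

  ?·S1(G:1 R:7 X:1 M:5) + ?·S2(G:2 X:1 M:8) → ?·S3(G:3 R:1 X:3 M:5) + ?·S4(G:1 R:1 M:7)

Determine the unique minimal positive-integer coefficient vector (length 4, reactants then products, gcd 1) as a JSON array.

Coefficients: [1, 5, 2, 5]

G: 1·1+5·2 = 11 | 2·3+5·1 = 11
R: 1·7+5·0 = 7 | 2·1+5·1 = 7
X: 1·1+5·1 = 6 | 2·3+5·0 = 6
M: 1·5+5·8 = 45 | 2·5+5·7 = 45
gcd(1,5,2,5) = 1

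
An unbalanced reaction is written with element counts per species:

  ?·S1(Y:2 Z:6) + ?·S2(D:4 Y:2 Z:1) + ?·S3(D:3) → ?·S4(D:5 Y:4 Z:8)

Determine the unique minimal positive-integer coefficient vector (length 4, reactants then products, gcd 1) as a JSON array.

Coefficients: [6, 4, 3, 5]

D: 6·0+4·4+3·3 = 25 | 5·5 = 25
Y: 6·2+4·2+3·0 = 20 | 5·4 = 20
Z: 6·6+4·1+3·0 = 40 | 5·8 = 40
gcd(6,4,3,5) = 1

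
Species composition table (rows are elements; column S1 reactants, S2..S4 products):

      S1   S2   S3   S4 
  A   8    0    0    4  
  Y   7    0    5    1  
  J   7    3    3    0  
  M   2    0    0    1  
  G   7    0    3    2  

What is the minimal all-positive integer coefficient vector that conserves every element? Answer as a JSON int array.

Coefficients: [3, 4, 3, 6]

A: 3·8 = 24 | 4·0+3·0+6·4 = 24
Y: 3·7 = 21 | 4·0+3·5+6·1 = 21
J: 3·7 = 21 | 4·3+3·3+6·0 = 21
M: 3·2 = 6 | 4·0+3·0+6·1 = 6
G: 3·7 = 21 | 4·0+3·3+6·2 = 21
gcd(3,4,3,6) = 1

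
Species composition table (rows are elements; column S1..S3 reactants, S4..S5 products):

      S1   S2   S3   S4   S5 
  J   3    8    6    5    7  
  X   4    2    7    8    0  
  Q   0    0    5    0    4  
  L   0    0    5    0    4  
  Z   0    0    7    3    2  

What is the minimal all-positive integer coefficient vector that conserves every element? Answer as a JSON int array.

Coefficients: [3, 4, 4, 6, 5]

J: 3·3+4·8+4·6 = 65 | 6·5+5·7 = 65
X: 3·4+4·2+4·7 = 48 | 6·8+5·0 = 48
Q: 3·0+4·0+4·5 = 20 | 6·0+5·4 = 20
L: 3·0+4·0+4·5 = 20 | 6·0+5·4 = 20
Z: 3·0+4·0+4·7 = 28 | 6·3+5·2 = 28
gcd(3,4,4,6,5) = 1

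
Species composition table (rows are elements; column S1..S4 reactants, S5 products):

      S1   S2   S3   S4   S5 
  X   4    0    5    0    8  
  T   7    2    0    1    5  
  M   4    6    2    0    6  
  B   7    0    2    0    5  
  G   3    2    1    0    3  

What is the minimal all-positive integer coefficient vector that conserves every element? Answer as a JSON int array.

Coefficients: [1, 1, 4, 6, 3]

X: 1·4+1·0+4·5+6·0 = 24 | 3·8 = 24
T: 1·7+1·2+4·0+6·1 = 15 | 3·5 = 15
M: 1·4+1·6+4·2+6·0 = 18 | 3·6 = 18
B: 1·7+1·0+4·2+6·0 = 15 | 3·5 = 15
G: 1·3+1·2+4·1+6·0 = 9 | 3·3 = 9
gcd(1,1,4,6,3) = 1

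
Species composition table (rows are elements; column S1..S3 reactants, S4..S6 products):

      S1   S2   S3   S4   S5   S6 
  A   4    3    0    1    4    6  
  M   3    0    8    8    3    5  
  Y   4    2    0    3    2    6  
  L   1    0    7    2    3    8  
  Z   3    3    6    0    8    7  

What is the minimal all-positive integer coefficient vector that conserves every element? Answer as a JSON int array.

Coefficients: [3, 4, 3, 2, 4, 1]

A: 3·4+4·3+3·0 = 24 | 2·1+4·4+1·6 = 24
M: 3·3+4·0+3·8 = 33 | 2·8+4·3+1·5 = 33
Y: 3·4+4·2+3·0 = 20 | 2·3+4·2+1·6 = 20
L: 3·1+4·0+3·7 = 24 | 2·2+4·3+1·8 = 24
Z: 3·3+4·3+3·6 = 39 | 2·0+4·8+1·7 = 39
gcd(3,4,3,2,4,1) = 1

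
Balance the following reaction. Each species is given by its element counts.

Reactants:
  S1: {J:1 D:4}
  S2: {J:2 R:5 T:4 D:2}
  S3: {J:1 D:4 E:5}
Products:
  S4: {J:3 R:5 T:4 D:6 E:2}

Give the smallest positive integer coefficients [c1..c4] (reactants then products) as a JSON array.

J: 3·1+5·2+2·1 = 15 | 5·3 = 15
R: 3·0+5·5+2·0 = 25 | 5·5 = 25
T: 3·0+5·4+2·0 = 20 | 5·4 = 20
D: 3·4+5·2+2·4 = 30 | 5·6 = 30
E: 3·0+5·0+2·5 = 10 | 5·2 = 10
gcd(3,5,2,5) = 1

Coefficients: [3, 5, 2, 5]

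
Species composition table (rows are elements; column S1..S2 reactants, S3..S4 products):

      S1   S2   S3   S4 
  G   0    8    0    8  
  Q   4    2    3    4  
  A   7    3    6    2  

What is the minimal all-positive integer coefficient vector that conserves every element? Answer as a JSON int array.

G: 5·0+1·8 = 8 | 6·0+1·8 = 8
Q: 5·4+1·2 = 22 | 6·3+1·4 = 22
A: 5·7+1·3 = 38 | 6·6+1·2 = 38
gcd(5,1,6,1) = 1

Coefficients: [5, 1, 6, 1]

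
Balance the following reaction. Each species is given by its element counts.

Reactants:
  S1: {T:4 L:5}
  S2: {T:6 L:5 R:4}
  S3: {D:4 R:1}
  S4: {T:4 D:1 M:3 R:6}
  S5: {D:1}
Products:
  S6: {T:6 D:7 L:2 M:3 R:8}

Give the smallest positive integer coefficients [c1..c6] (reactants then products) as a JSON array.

T: 1·4+1·6+6·0+5·4+6·0 = 30 | 5·6 = 30
D: 1·0+1·0+6·4+5·1+6·1 = 35 | 5·7 = 35
L: 1·5+1·5+6·0+5·0+6·0 = 10 | 5·2 = 10
M: 1·0+1·0+6·0+5·3+6·0 = 15 | 5·3 = 15
R: 1·0+1·4+6·1+5·6+6·0 = 40 | 5·8 = 40
gcd(1,1,6,5,6,5) = 1

Coefficients: [1, 1, 6, 5, 6, 5]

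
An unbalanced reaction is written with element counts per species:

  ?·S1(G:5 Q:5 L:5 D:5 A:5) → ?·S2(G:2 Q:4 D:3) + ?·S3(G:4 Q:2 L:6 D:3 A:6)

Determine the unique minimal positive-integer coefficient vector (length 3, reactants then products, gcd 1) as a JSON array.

Coefficients: [6, 5, 5]

G: 6·5 = 30 | 5·2+5·4 = 30
Q: 6·5 = 30 | 5·4+5·2 = 30
L: 6·5 = 30 | 5·0+5·6 = 30
D: 6·5 = 30 | 5·3+5·3 = 30
A: 6·5 = 30 | 5·0+5·6 = 30
gcd(6,5,5) = 1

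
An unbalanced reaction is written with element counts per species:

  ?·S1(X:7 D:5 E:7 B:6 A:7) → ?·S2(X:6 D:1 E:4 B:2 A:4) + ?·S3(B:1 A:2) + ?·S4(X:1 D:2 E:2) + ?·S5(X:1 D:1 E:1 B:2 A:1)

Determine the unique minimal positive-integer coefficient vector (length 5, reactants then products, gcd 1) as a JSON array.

Coefficients: [3, 2, 4, 4, 5]

X: 3·7 = 21 | 2·6+4·0+4·1+5·1 = 21
D: 3·5 = 15 | 2·1+4·0+4·2+5·1 = 15
E: 3·7 = 21 | 2·4+4·0+4·2+5·1 = 21
B: 3·6 = 18 | 2·2+4·1+4·0+5·2 = 18
A: 3·7 = 21 | 2·4+4·2+4·0+5·1 = 21
gcd(3,2,4,4,5) = 1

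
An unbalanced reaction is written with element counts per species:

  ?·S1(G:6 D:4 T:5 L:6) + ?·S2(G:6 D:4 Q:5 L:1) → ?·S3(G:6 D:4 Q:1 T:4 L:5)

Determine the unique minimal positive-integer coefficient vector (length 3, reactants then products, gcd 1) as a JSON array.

Coefficients: [4, 1, 5]

G: 4·6+1·6 = 30 | 5·6 = 30
D: 4·4+1·4 = 20 | 5·4 = 20
Q: 4·0+1·5 = 5 | 5·1 = 5
T: 4·5+1·0 = 20 | 5·4 = 20
L: 4·6+1·1 = 25 | 5·5 = 25
gcd(4,1,5) = 1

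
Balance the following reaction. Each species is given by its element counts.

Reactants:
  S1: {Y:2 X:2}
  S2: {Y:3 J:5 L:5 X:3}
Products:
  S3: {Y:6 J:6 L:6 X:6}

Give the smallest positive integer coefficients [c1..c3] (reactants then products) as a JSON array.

Y: 6·2+6·3 = 30 | 5·6 = 30
J: 6·0+6·5 = 30 | 5·6 = 30
L: 6·0+6·5 = 30 | 5·6 = 30
X: 6·2+6·3 = 30 | 5·6 = 30
gcd(6,6,5) = 1

Coefficients: [6, 6, 5]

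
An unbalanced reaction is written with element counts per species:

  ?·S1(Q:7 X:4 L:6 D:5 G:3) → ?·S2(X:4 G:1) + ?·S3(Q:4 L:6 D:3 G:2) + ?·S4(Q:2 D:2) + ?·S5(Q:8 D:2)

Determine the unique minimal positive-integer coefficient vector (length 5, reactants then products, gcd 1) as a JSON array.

Q: 6·7 = 42 | 6·0+6·4+5·2+1·8 = 42
X: 6·4 = 24 | 6·4+6·0+5·0+1·0 = 24
L: 6·6 = 36 | 6·0+6·6+5·0+1·0 = 36
D: 6·5 = 30 | 6·0+6·3+5·2+1·2 = 30
G: 6·3 = 18 | 6·1+6·2+5·0+1·0 = 18
gcd(6,6,6,5,1) = 1

Coefficients: [6, 6, 6, 5, 1]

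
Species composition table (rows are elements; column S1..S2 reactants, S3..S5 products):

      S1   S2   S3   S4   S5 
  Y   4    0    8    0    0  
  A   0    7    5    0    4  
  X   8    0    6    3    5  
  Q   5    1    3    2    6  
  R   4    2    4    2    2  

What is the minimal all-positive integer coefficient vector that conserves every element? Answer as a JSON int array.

Y: 4·4+2·0 = 16 | 2·8+5·0+1·0 = 16
A: 4·0+2·7 = 14 | 2·5+5·0+1·4 = 14
X: 4·8+2·0 = 32 | 2·6+5·3+1·5 = 32
Q: 4·5+2·1 = 22 | 2·3+5·2+1·6 = 22
R: 4·4+2·2 = 20 | 2·4+5·2+1·2 = 20
gcd(4,2,2,5,1) = 1

Coefficients: [4, 2, 2, 5, 1]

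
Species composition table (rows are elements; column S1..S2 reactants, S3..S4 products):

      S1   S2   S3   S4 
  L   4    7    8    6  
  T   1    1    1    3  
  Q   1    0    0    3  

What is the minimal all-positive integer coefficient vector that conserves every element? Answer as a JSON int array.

L: 3·4+6·7 = 54 | 6·8+1·6 = 54
T: 3·1+6·1 = 9 | 6·1+1·3 = 9
Q: 3·1+6·0 = 3 | 6·0+1·3 = 3
gcd(3,6,6,1) = 1

Coefficients: [3, 6, 6, 1]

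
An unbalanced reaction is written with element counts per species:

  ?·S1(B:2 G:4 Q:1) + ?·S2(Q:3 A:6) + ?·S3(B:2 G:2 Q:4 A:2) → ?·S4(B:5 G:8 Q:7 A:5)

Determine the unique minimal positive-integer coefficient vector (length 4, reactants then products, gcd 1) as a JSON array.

B: 3·2+1·0+2·2 = 10 | 2·5 = 10
G: 3·4+1·0+2·2 = 16 | 2·8 = 16
Q: 3·1+1·3+2·4 = 14 | 2·7 = 14
A: 3·0+1·6+2·2 = 10 | 2·5 = 10
gcd(3,1,2,2) = 1

Coefficients: [3, 1, 2, 2]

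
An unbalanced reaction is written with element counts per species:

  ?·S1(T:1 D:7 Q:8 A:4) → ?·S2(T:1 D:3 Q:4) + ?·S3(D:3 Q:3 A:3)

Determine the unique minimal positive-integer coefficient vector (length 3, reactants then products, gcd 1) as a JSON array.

T: 3·1 = 3 | 3·1+4·0 = 3
D: 3·7 = 21 | 3·3+4·3 = 21
Q: 3·8 = 24 | 3·4+4·3 = 24
A: 3·4 = 12 | 3·0+4·3 = 12
gcd(3,3,4) = 1

Coefficients: [3, 3, 4]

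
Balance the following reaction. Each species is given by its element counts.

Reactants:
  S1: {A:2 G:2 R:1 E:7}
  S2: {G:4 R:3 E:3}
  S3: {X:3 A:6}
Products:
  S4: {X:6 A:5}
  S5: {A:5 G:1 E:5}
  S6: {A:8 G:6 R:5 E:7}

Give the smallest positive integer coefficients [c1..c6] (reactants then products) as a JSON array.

Coefficients: [2, 1, 4, 2, 2, 1]

X: 2·0+1·0+4·3 = 12 | 2·6+2·0+1·0 = 12
A: 2·2+1·0+4·6 = 28 | 2·5+2·5+1·8 = 28
G: 2·2+1·4+4·0 = 8 | 2·0+2·1+1·6 = 8
R: 2·1+1·3+4·0 = 5 | 2·0+2·0+1·5 = 5
E: 2·7+1·3+4·0 = 17 | 2·0+2·5+1·7 = 17
gcd(2,1,4,2,2,1) = 1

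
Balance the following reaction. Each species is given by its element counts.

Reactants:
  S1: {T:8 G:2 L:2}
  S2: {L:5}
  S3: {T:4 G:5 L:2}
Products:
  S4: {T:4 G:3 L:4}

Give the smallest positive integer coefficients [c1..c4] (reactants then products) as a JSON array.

Coefficients: [1, 2, 2, 4]

T: 1·8+2·0+2·4 = 16 | 4·4 = 16
G: 1·2+2·0+2·5 = 12 | 4·3 = 12
L: 1·2+2·5+2·2 = 16 | 4·4 = 16
gcd(1,2,2,4) = 1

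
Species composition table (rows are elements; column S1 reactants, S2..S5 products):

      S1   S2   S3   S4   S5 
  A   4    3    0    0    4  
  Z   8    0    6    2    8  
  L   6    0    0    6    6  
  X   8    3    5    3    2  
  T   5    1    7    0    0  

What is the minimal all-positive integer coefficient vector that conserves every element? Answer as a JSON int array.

Coefficients: [5, 4, 3, 3, 2]

A: 5·4 = 20 | 4·3+3·0+3·0+2·4 = 20
Z: 5·8 = 40 | 4·0+3·6+3·2+2·8 = 40
L: 5·6 = 30 | 4·0+3·0+3·6+2·6 = 30
X: 5·8 = 40 | 4·3+3·5+3·3+2·2 = 40
T: 5·5 = 25 | 4·1+3·7+3·0+2·0 = 25
gcd(5,4,3,3,2) = 1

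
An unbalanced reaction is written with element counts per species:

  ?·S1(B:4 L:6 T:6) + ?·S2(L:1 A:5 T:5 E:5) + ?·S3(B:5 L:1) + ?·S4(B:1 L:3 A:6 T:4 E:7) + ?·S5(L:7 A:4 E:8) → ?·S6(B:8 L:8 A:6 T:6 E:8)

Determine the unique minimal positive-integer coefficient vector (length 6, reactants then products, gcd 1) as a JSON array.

Coefficients: [2, 2, 6, 2, 2, 5]

B: 2·4+2·0+6·5+2·1+2·0 = 40 | 5·8 = 40
L: 2·6+2·1+6·1+2·3+2·7 = 40 | 5·8 = 40
A: 2·0+2·5+6·0+2·6+2·4 = 30 | 5·6 = 30
T: 2·6+2·5+6·0+2·4+2·0 = 30 | 5·6 = 30
E: 2·0+2·5+6·0+2·7+2·8 = 40 | 5·8 = 40
gcd(2,2,6,2,2,5) = 1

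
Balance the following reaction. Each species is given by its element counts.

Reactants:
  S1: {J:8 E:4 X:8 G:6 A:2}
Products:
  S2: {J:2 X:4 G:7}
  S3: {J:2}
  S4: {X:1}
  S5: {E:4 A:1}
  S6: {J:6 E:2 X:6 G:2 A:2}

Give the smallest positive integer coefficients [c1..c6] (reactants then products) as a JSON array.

J: 3·8 = 24 | 2·2+4·2+4·0+2·0+2·6 = 24
E: 3·4 = 12 | 2·0+4·0+4·0+2·4+2·2 = 12
X: 3·8 = 24 | 2·4+4·0+4·1+2·0+2·6 = 24
G: 3·6 = 18 | 2·7+4·0+4·0+2·0+2·2 = 18
A: 3·2 = 6 | 2·0+4·0+4·0+2·1+2·2 = 6
gcd(3,2,4,4,2,2) = 1

Coefficients: [3, 2, 4, 4, 2, 2]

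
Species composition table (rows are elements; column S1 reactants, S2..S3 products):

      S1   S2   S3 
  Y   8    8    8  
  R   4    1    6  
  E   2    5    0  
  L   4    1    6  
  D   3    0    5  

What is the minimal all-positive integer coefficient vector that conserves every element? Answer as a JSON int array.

Y: 5·8 = 40 | 2·8+3·8 = 40
R: 5·4 = 20 | 2·1+3·6 = 20
E: 5·2 = 10 | 2·5+3·0 = 10
L: 5·4 = 20 | 2·1+3·6 = 20
D: 5·3 = 15 | 2·0+3·5 = 15
gcd(5,2,3) = 1

Coefficients: [5, 2, 3]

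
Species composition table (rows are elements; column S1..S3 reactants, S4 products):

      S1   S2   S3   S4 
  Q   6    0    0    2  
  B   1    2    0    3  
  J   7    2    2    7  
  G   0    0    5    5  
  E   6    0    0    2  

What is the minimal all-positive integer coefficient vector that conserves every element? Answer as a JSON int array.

Coefficients: [1, 4, 3, 3]

Q: 1·6+4·0+3·0 = 6 | 3·2 = 6
B: 1·1+4·2+3·0 = 9 | 3·3 = 9
J: 1·7+4·2+3·2 = 21 | 3·7 = 21
G: 1·0+4·0+3·5 = 15 | 3·5 = 15
E: 1·6+4·0+3·0 = 6 | 3·2 = 6
gcd(1,4,3,3) = 1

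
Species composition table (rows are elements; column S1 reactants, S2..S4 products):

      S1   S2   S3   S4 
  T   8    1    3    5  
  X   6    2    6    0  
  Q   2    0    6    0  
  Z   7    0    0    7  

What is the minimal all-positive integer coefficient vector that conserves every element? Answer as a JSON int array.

T: 3·8 = 24 | 6·1+1·3+3·5 = 24
X: 3·6 = 18 | 6·2+1·6+3·0 = 18
Q: 3·2 = 6 | 6·0+1·6+3·0 = 6
Z: 3·7 = 21 | 6·0+1·0+3·7 = 21
gcd(3,6,1,3) = 1

Coefficients: [3, 6, 1, 3]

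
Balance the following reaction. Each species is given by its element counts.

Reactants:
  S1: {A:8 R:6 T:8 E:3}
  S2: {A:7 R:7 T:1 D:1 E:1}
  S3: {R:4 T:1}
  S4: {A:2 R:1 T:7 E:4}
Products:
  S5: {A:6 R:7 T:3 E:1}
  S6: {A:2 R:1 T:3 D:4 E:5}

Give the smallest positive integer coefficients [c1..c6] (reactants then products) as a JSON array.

Coefficients: [1, 4, 2, 1, 6, 1]

A: 1·8+4·7+2·0+1·2 = 38 | 6·6+1·2 = 38
R: 1·6+4·7+2·4+1·1 = 43 | 6·7+1·1 = 43
T: 1·8+4·1+2·1+1·7 = 21 | 6·3+1·3 = 21
D: 1·0+4·1+2·0+1·0 = 4 | 6·0+1·4 = 4
E: 1·3+4·1+2·0+1·4 = 11 | 6·1+1·5 = 11
gcd(1,4,2,1,6,1) = 1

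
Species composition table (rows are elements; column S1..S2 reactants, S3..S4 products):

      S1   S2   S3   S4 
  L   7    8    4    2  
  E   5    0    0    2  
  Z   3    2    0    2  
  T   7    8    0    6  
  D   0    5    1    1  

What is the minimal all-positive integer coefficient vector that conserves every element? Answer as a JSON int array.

Coefficients: [2, 2, 5, 5]

L: 2·7+2·8 = 30 | 5·4+5·2 = 30
E: 2·5+2·0 = 10 | 5·0+5·2 = 10
Z: 2·3+2·2 = 10 | 5·0+5·2 = 10
T: 2·7+2·8 = 30 | 5·0+5·6 = 30
D: 2·0+2·5 = 10 | 5·1+5·1 = 10
gcd(2,2,5,5) = 1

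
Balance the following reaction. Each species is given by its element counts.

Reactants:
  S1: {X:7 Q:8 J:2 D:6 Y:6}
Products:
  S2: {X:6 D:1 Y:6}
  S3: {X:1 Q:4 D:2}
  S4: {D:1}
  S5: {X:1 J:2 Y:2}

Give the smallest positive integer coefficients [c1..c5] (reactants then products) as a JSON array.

X: 3·7 = 21 | 2·6+6·1+4·0+3·1 = 21
Q: 3·8 = 24 | 2·0+6·4+4·0+3·0 = 24
J: 3·2 = 6 | 2·0+6·0+4·0+3·2 = 6
D: 3·6 = 18 | 2·1+6·2+4·1+3·0 = 18
Y: 3·6 = 18 | 2·6+6·0+4·0+3·2 = 18
gcd(3,2,6,4,3) = 1

Coefficients: [3, 2, 6, 4, 3]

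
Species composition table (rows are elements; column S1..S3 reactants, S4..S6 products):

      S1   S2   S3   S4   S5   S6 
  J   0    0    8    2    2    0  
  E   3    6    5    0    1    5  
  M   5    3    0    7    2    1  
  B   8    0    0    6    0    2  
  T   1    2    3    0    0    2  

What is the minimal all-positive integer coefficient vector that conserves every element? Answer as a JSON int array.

J: 3·0+3·0+1·8 = 8 | 2·2+2·2+6·0 = 8
E: 3·3+3·6+1·5 = 32 | 2·0+2·1+6·5 = 32
M: 3·5+3·3+1·0 = 24 | 2·7+2·2+6·1 = 24
B: 3·8+3·0+1·0 = 24 | 2·6+2·0+6·2 = 24
T: 3·1+3·2+1·3 = 12 | 2·0+2·0+6·2 = 12
gcd(3,3,1,2,2,6) = 1

Coefficients: [3, 3, 1, 2, 2, 6]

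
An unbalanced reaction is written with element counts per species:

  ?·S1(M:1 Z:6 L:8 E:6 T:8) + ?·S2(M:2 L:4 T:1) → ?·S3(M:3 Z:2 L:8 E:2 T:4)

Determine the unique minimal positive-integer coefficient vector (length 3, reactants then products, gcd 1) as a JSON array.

M: 1·1+4·2 = 9 | 3·3 = 9
Z: 1·6+4·0 = 6 | 3·2 = 6
L: 1·8+4·4 = 24 | 3·8 = 24
E: 1·6+4·0 = 6 | 3·2 = 6
T: 1·8+4·1 = 12 | 3·4 = 12
gcd(1,4,3) = 1

Coefficients: [1, 4, 3]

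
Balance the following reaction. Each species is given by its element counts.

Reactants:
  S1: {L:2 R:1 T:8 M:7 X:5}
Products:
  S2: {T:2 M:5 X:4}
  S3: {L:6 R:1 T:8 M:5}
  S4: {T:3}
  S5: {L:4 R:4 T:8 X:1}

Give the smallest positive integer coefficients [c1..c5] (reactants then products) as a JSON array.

L: 5·2 = 10 | 6·0+1·6+4·0+1·4 = 10
R: 5·1 = 5 | 6·0+1·1+4·0+1·4 = 5
T: 5·8 = 40 | 6·2+1·8+4·3+1·8 = 40
M: 5·7 = 35 | 6·5+1·5+4·0+1·0 = 35
X: 5·5 = 25 | 6·4+1·0+4·0+1·1 = 25
gcd(5,6,1,4,1) = 1

Coefficients: [5, 6, 1, 4, 1]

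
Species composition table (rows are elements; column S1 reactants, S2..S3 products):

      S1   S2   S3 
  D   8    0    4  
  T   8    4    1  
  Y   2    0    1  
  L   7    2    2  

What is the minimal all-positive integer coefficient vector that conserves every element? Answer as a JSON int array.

Coefficients: [2, 3, 4]

D: 2·8 = 16 | 3·0+4·4 = 16
T: 2·8 = 16 | 3·4+4·1 = 16
Y: 2·2 = 4 | 3·0+4·1 = 4
L: 2·7 = 14 | 3·2+4·2 = 14
gcd(2,3,4) = 1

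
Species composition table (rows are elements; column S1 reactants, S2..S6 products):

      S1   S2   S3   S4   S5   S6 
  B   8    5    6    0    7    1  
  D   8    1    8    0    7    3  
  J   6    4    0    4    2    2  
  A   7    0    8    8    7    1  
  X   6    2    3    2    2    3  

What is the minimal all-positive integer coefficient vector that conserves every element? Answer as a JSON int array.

B: 5·8 = 40 | 3·5+1·6+1·0+2·7+5·1 = 40
D: 5·8 = 40 | 3·1+1·8+1·0+2·7+5·3 = 40
J: 5·6 = 30 | 3·4+1·0+1·4+2·2+5·2 = 30
A: 5·7 = 35 | 3·0+1·8+1·8+2·7+5·1 = 35
X: 5·6 = 30 | 3·2+1·3+1·2+2·2+5·3 = 30
gcd(5,3,1,1,2,5) = 1

Coefficients: [5, 3, 1, 1, 2, 5]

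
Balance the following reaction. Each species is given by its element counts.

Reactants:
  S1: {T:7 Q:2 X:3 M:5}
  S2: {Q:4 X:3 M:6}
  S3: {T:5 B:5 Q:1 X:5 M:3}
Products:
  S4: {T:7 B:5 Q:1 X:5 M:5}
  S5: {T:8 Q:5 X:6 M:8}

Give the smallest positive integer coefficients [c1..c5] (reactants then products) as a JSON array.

T: 6·7+2·0+5·5 = 67 | 5·7+4·8 = 67
B: 6·0+2·0+5·5 = 25 | 5·5+4·0 = 25
Q: 6·2+2·4+5·1 = 25 | 5·1+4·5 = 25
X: 6·3+2·3+5·5 = 49 | 5·5+4·6 = 49
M: 6·5+2·6+5·3 = 57 | 5·5+4·8 = 57
gcd(6,2,5,5,4) = 1

Coefficients: [6, 2, 5, 5, 4]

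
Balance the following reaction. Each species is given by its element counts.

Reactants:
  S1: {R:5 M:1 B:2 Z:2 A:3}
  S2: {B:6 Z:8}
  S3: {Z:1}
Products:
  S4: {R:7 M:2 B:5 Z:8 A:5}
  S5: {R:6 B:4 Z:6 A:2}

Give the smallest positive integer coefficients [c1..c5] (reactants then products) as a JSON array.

Coefficients: [4, 1, 6, 2, 1]

R: 4·5+1·0+6·0 = 20 | 2·7+1·6 = 20
M: 4·1+1·0+6·0 = 4 | 2·2+1·0 = 4
B: 4·2+1·6+6·0 = 14 | 2·5+1·4 = 14
Z: 4·2+1·8+6·1 = 22 | 2·8+1·6 = 22
A: 4·3+1·0+6·0 = 12 | 2·5+1·2 = 12
gcd(4,1,6,2,1) = 1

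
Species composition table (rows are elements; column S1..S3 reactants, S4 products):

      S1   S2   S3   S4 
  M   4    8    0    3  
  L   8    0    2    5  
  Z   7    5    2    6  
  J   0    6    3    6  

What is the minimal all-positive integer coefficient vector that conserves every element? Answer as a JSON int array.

Coefficients: [1, 1, 6, 4]

M: 1·4+1·8+6·0 = 12 | 4·3 = 12
L: 1·8+1·0+6·2 = 20 | 4·5 = 20
Z: 1·7+1·5+6·2 = 24 | 4·6 = 24
J: 1·0+1·6+6·3 = 24 | 4·6 = 24
gcd(1,1,6,4) = 1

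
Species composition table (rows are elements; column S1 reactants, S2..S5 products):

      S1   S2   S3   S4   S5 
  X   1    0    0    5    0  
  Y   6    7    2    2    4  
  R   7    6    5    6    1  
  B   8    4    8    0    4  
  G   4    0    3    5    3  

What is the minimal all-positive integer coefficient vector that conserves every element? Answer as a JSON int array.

X: 5·1 = 5 | 2·0+3·0+1·5+2·0 = 5
Y: 5·6 = 30 | 2·7+3·2+1·2+2·4 = 30
R: 5·7 = 35 | 2·6+3·5+1·6+2·1 = 35
B: 5·8 = 40 | 2·4+3·8+1·0+2·4 = 40
G: 5·4 = 20 | 2·0+3·3+1·5+2·3 = 20
gcd(5,2,3,1,2) = 1

Coefficients: [5, 2, 3, 1, 2]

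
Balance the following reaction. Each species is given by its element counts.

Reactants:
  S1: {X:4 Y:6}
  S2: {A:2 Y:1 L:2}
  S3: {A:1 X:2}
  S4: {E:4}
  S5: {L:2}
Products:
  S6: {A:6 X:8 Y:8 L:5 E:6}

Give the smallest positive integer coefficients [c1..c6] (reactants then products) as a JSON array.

Coefficients: [2, 4, 4, 3, 1, 2]

A: 2·0+4·2+4·1+3·0+1·0 = 12 | 2·6 = 12
X: 2·4+4·0+4·2+3·0+1·0 = 16 | 2·8 = 16
Y: 2·6+4·1+4·0+3·0+1·0 = 16 | 2·8 = 16
L: 2·0+4·2+4·0+3·0+1·2 = 10 | 2·5 = 10
E: 2·0+4·0+4·0+3·4+1·0 = 12 | 2·6 = 12
gcd(2,4,4,3,1,2) = 1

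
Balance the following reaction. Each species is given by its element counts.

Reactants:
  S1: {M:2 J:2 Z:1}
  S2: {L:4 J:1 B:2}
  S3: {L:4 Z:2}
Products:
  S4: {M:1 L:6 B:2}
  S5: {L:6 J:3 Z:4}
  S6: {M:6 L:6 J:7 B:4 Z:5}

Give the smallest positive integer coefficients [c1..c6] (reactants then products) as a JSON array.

Coefficients: [5, 6, 6, 4, 3, 1]

M: 5·2+6·0+6·0 = 10 | 4·1+3·0+1·6 = 10
L: 5·0+6·4+6·4 = 48 | 4·6+3·6+1·6 = 48
J: 5·2+6·1+6·0 = 16 | 4·0+3·3+1·7 = 16
B: 5·0+6·2+6·0 = 12 | 4·2+3·0+1·4 = 12
Z: 5·1+6·0+6·2 = 17 | 4·0+3·4+1·5 = 17
gcd(5,6,6,4,3,1) = 1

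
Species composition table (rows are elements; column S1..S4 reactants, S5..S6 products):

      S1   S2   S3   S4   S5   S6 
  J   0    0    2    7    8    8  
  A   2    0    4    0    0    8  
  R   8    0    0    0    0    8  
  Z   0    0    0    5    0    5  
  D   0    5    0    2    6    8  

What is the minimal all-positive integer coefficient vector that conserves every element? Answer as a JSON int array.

Coefficients: [4, 6, 6, 4, 1, 4]

J: 4·0+6·0+6·2+4·7 = 40 | 1·8+4·8 = 40
A: 4·2+6·0+6·4+4·0 = 32 | 1·0+4·8 = 32
R: 4·8+6·0+6·0+4·0 = 32 | 1·0+4·8 = 32
Z: 4·0+6·0+6·0+4·5 = 20 | 1·0+4·5 = 20
D: 4·0+6·5+6·0+4·2 = 38 | 1·6+4·8 = 38
gcd(4,6,6,4,1,4) = 1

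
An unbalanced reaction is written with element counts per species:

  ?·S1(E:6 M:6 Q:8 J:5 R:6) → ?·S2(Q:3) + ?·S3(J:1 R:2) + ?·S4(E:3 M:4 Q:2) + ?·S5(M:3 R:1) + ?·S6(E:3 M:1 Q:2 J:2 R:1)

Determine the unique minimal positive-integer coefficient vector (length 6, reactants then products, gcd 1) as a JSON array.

E: 3·6 = 18 | 4·0+5·0+1·3+3·0+5·3 = 18
M: 3·6 = 18 | 4·0+5·0+1·4+3·3+5·1 = 18
Q: 3·8 = 24 | 4·3+5·0+1·2+3·0+5·2 = 24
J: 3·5 = 15 | 4·0+5·1+1·0+3·0+5·2 = 15
R: 3·6 = 18 | 4·0+5·2+1·0+3·1+5·1 = 18
gcd(3,4,5,1,3,5) = 1

Coefficients: [3, 4, 5, 1, 3, 5]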